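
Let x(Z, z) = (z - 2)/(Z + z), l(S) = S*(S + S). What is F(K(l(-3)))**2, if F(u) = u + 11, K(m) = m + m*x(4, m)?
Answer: 214369/121 ≈ 1771.6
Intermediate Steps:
l(S) = 2*S**2 (l(S) = S*(2*S) = 2*S**2)
x(Z, z) = (-2 + z)/(Z + z)
K(m) = m + m*(-2 + m)/(4 + m) (K(m) = m + m*((-2 + m)/(4 + m)) = m + m*(-2 + m)/(4 + m))
F(u) = 11 + u
F(K(l(-3)))**2 = (11 + 2*(2*(-3)**2)*(1 + 2*(-3)**2)/(4 + 2*(-3)**2))**2 = (11 + 2*(2*9)*(1 + 2*9)/(4 + 2*9))**2 = (11 + 2*18*(1 + 18)/(4 + 18))**2 = (11 + 2*18*19/22)**2 = (11 + 2*18*(1/22)*19)**2 = (11 + 342/11)**2 = (463/11)**2 = 214369/121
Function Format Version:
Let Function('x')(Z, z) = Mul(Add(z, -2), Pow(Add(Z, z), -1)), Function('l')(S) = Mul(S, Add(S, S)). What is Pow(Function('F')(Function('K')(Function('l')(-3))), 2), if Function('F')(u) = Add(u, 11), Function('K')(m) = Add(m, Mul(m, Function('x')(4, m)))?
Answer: Rational(214369, 121) ≈ 1771.6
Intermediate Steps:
Function('l')(S) = Mul(2, Pow(S, 2)) (Function('l')(S) = Mul(S, Mul(2, S)) = Mul(2, Pow(S, 2)))
Function('x')(Z, z) = Mul(Pow(Add(Z, z), -1), Add(-2, z)) (Function('x')(Z, z) = Mul(Add(-2, z), Pow(Add(Z, z), -1)) = Mul(Pow(Add(Z, z), -1), Add(-2, z)))
Function('K')(m) = Add(m, Mul(m, Pow(Add(4, m), -1), Add(-2, m))) (Function('K')(m) = Add(m, Mul(m, Mul(Pow(Add(4, m), -1), Add(-2, m)))) = Add(m, Mul(m, Pow(Add(4, m), -1), Add(-2, m))))
Function('F')(u) = Add(11, u)
Pow(Function('F')(Function('K')(Function('l')(-3))), 2) = Pow(Add(11, Mul(2, Mul(2, Pow(-3, 2)), Pow(Add(4, Mul(2, Pow(-3, 2))), -1), Add(1, Mul(2, Pow(-3, 2))))), 2) = Pow(Add(11, Mul(2, Mul(2, 9), Pow(Add(4, Mul(2, 9)), -1), Add(1, Mul(2, 9)))), 2) = Pow(Add(11, Mul(2, 18, Pow(Add(4, 18), -1), Add(1, 18))), 2) = Pow(Add(11, Mul(2, 18, Pow(22, -1), 19)), 2) = Pow(Add(11, Mul(2, 18, Rational(1, 22), 19)), 2) = Pow(Add(11, Rational(342, 11)), 2) = Pow(Rational(463, 11), 2) = Rational(214369, 121)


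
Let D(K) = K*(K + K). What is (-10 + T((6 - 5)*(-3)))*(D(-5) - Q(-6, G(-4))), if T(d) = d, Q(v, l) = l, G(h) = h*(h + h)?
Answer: -234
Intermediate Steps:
G(h) = 2*h² (G(h) = h*(2*h) = 2*h²)
D(K) = 2*K² (D(K) = K*(2*K) = 2*K²)
(-10 + T((6 - 5)*(-3)))*(D(-5) - Q(-6, G(-4))) = (-10 + (6 - 5)*(-3))*(2*(-5)² - 2*(-4)²) = (-10 + 1*(-3))*(2*25 - 2*16) = (-10 - 3)*(50 - 1*32) = -13*(50 - 32) = -13*18 = -234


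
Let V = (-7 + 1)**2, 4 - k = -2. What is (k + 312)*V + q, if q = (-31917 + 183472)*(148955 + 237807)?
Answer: 58615726358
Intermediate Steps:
k = 6 (k = 4 - 1*(-2) = 4 + 2 = 6)
q = 58615714910 (q = 151555*386762 = 58615714910)
V = 36 (V = (-6)**2 = 36)
(k + 312)*V + q = (6 + 312)*36 + 58615714910 = 318*36 + 58615714910 = 11448 + 58615714910 = 58615726358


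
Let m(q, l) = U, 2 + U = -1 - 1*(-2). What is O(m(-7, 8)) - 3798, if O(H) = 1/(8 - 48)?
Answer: -151921/40 ≈ -3798.0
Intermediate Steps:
U = -1 (U = -2 + (-1 - 1*(-2)) = -2 + (-1 + 2) = -2 + 1 = -1)
m(q, l) = -1
O(H) = -1/40 (O(H) = 1/(-40) = -1/40)
O(m(-7, 8)) - 3798 = -1/40 - 3798 = -151921/40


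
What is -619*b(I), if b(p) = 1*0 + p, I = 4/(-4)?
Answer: 619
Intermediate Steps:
I = -1 (I = 4*(-1/4) = -1)
b(p) = p (b(p) = 0 + p = p)
-619*b(I) = -619*(-1) = 619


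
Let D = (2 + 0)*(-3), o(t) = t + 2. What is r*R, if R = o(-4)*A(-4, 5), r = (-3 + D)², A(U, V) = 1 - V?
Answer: 648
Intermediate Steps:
o(t) = 2 + t
D = -6 (D = 2*(-3) = -6)
r = 81 (r = (-3 - 6)² = (-9)² = 81)
R = 8 (R = (2 - 4)*(1 - 1*5) = -2*(1 - 5) = -2*(-4) = 8)
r*R = 81*8 = 648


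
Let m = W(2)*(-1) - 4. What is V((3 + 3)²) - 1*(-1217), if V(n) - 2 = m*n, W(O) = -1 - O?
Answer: 1183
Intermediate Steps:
m = -1 (m = (-1 - 1*2)*(-1) - 4 = (-1 - 2)*(-1) - 4 = -3*(-1) - 4 = 3 - 4 = -1)
V(n) = 2 - n
V((3 + 3)²) - 1*(-1217) = (2 - (3 + 3)²) - 1*(-1217) = (2 - 1*6²) + 1217 = (2 - 1*36) + 1217 = (2 - 36) + 1217 = -34 + 1217 = 1183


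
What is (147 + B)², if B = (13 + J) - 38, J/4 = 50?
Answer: 103684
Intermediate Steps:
J = 200 (J = 4*50 = 200)
B = 175 (B = (13 + 200) - 38 = 213 - 38 = 175)
(147 + B)² = (147 + 175)² = 322² = 103684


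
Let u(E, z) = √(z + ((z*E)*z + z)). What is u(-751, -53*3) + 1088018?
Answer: 1088018 + I*√18986349 ≈ 1.088e+6 + 4357.3*I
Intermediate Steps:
u(E, z) = √(2*z + E*z²) (u(E, z) = √(z + ((E*z)*z + z)) = √(z + (E*z² + z)) = √(z + (z + E*z²)) = √(2*z + E*z²))
u(-751, -53*3) + 1088018 = √((-53*3)*(2 - (-39803)*3)) + 1088018 = √(-159*(2 - 751*(-159))) + 1088018 = √(-159*(2 + 119409)) + 1088018 = √(-159*119411) + 1088018 = √(-18986349) + 1088018 = I*√18986349 + 1088018 = 1088018 + I*√18986349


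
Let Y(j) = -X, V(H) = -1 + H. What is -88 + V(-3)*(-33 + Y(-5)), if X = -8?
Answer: 12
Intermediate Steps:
Y(j) = 8 (Y(j) = -1*(-8) = 8)
-88 + V(-3)*(-33 + Y(-5)) = -88 + (-1 - 3)*(-33 + 8) = -88 - 4*(-25) = -88 + 100 = 12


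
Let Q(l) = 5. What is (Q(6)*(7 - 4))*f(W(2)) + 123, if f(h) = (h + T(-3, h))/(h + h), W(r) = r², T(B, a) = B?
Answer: 999/8 ≈ 124.88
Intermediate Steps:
f(h) = (-3 + h)/(2*h) (f(h) = (h - 3)/(h + h) = (-3 + h)/((2*h)) = (-3 + h)*(1/(2*h)) = (-3 + h)/(2*h))
(Q(6)*(7 - 4))*f(W(2)) + 123 = (5*(7 - 4))*((-3 + 2²)/(2*(2²))) + 123 = (5*3)*((½)*(-3 + 4)/4) + 123 = 15*((½)*(¼)*1) + 123 = 15*(⅛) + 123 = 15/8 + 123 = 999/8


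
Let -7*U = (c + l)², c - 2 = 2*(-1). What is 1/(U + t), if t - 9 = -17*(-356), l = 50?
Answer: 7/39927 ≈ 0.00017532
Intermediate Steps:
c = 0 (c = 2 + 2*(-1) = 2 - 2 = 0)
U = -2500/7 (U = -(0 + 50)²/7 = -⅐*50² = -⅐*2500 = -2500/7 ≈ -357.14)
t = 6061 (t = 9 - 17*(-356) = 9 + 6052 = 6061)
1/(U + t) = 1/(-2500/7 + 6061) = 1/(39927/7) = 7/39927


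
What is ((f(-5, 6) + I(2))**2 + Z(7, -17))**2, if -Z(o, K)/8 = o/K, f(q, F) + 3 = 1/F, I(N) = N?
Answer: 5958481/374544 ≈ 15.909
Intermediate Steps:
f(q, F) = -3 + 1/F
Z(o, K) = -8*o/K
((f(-5, 6) + I(2))**2 + Z(7, -17))**2 = (((-3 + 1/6) + 2)**2 - 8*7/(-17))**2 = (((-3 + 1/6) + 2)**2 - 8*7*(-1/17))**2 = ((-17/6 + 2)**2 + 56/17)**2 = ((-5/6)**2 + 56/17)**2 = (25/36 + 56/17)**2 = (2441/612)**2 = 5958481/374544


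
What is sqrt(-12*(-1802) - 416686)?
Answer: I*sqrt(395062) ≈ 628.54*I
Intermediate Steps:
sqrt(-12*(-1802) - 416686) = sqrt(21624 - 416686) = sqrt(-395062) = I*sqrt(395062)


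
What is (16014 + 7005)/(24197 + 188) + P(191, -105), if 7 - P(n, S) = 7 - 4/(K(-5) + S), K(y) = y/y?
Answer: 574109/634010 ≈ 0.90552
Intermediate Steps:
K(y) = 1
P(n, S) = 4/(1 + S) (P(n, S) = 7 - (7 - 4/(1 + S)) = 7 + (-7 + 4/(1 + S)) = 4/(1 + S))
(16014 + 7005)/(24197 + 188) + P(191, -105) = (16014 + 7005)/(24197 + 188) + 4/(1 - 105) = 23019/24385 + 4/(-104) = 23019*(1/24385) + 4*(-1/104) = 23019/24385 - 1/26 = 574109/634010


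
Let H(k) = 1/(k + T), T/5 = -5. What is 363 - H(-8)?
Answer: 11980/33 ≈ 363.03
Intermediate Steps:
T = -25 (T = 5*(-5) = -25)
H(k) = 1/(-25 + k) (H(k) = 1/(k - 25) = 1/(-25 + k))
363 - H(-8) = 363 - 1/(-25 - 8) = 363 - 1/(-33) = 363 - 1*(-1/33) = 363 + 1/33 = 11980/33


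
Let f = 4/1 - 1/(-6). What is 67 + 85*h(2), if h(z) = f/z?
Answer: 2929/12 ≈ 244.08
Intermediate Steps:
f = 25/6 (f = 4*1 - 1*(-⅙) = 4 + ⅙ = 25/6 ≈ 4.1667)
h(z) = 25/(6*z)
67 + 85*h(2) = 67 + 85*((25/6)/2) = 67 + 85*((25/6)*(½)) = 67 + 85*(25/12) = 67 + 2125/12 = 2929/12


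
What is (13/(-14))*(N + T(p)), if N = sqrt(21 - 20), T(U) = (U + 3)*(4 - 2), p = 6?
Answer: -247/14 ≈ -17.643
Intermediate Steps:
T(U) = 6 + 2*U (T(U) = (3 + U)*2 = 6 + 2*U)
N = 1 (N = sqrt(1) = 1)
(13/(-14))*(N + T(p)) = (13/(-14))*(1 + (6 + 2*6)) = (13*(-1/14))*(1 + (6 + 12)) = -13*(1 + 18)/14 = -13/14*19 = -247/14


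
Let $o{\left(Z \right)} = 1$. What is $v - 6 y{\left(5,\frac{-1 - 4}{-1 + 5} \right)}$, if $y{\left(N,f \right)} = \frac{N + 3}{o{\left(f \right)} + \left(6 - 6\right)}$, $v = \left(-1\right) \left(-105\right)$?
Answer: $57$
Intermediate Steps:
$v = 105$
$y{\left(N,f \right)} = 3 + N$ ($y{\left(N,f \right)} = \frac{N + 3}{1 + \left(6 - 6\right)} = \frac{3 + N}{1 + \left(6 - 6\right)} = \frac{3 + N}{1 + 0} = \frac{3 + N}{1} = \left(3 + N\right) 1 = 3 + N$)
$v - 6 y{\left(5,\frac{-1 - 4}{-1 + 5} \right)} = 105 - 6 \left(3 + 5\right) = 105 - 48 = 57$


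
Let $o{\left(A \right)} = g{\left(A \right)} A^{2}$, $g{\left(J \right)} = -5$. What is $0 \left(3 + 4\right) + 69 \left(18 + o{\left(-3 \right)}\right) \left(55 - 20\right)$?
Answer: $-65205$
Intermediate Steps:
$o{\left(A \right)} = - 5 A^{2}$
$0 \left(3 + 4\right) + 69 \left(18 + o{\left(-3 \right)}\right) \left(55 - 20\right) = 0 \left(3 + 4\right) + 69 \left(18 - 5 \left(-3\right)^{2}\right) \left(55 - 20\right) = 0 \cdot 7 + 69 \left(18 - 45\right) 35 = 0 + 69 \left(18 - 45\right) 35 = 0 + 69 \left(\left(-27\right) 35\right) = 0 + 69 \left(-945\right) = 0 - 65205 = -65205$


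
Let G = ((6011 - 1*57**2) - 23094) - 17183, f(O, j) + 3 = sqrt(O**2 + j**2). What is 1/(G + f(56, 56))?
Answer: -18759/703797026 - 14*sqrt(2)/351898513 ≈ -2.6710e-5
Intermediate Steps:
f(O, j) = -3 + sqrt(O**2 + j**2)
G = -37515 (G = ((6011 - 1*3249) - 23094) - 17183 = ((6011 - 3249) - 23094) - 17183 = (2762 - 23094) - 17183 = -20332 - 17183 = -37515)
1/(G + f(56, 56)) = 1/(-37515 + (-3 + sqrt(56**2 + 56**2))) = 1/(-37515 + (-3 + sqrt(3136 + 3136))) = 1/(-37515 + (-3 + sqrt(6272))) = 1/(-37515 + (-3 + 56*sqrt(2))) = 1/(-37518 + 56*sqrt(2))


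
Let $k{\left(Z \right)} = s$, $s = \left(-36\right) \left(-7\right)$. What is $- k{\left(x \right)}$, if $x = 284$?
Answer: $-252$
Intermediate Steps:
$s = 252$
$k{\left(Z \right)} = 252$
$- k{\left(x \right)} = \left(-1\right) 252 = -252$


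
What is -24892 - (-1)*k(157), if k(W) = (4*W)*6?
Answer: -21124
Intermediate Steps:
k(W) = 24*W
-24892 - (-1)*k(157) = -24892 - (-1)*24*157 = -24892 - (-1)*3768 = -24892 - 1*(-3768) = -24892 + 3768 = -21124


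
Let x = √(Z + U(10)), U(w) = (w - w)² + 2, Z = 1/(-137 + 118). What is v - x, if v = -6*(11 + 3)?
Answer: -84 - √703/19 ≈ -85.396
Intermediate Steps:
Z = -1/19 (Z = 1/(-19) = -1/19 ≈ -0.052632)
U(w) = 2 (U(w) = 0² + 2 = 0 + 2 = 2)
v = -84 (v = -6*14 = -84)
x = √703/19 (x = √(-1/19 + 2) = √(37/19) = √703/19 ≈ 1.3955)
v - x = -84 - √703/19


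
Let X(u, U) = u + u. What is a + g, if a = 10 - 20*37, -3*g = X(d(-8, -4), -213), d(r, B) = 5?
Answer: -2200/3 ≈ -733.33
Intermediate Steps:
X(u, U) = 2*u
g = -10/3 (g = -2*5/3 = -⅓*10 = -10/3 ≈ -3.3333)
a = -730 (a = 10 - 740 = -730)
a + g = -730 - 10/3 = -2200/3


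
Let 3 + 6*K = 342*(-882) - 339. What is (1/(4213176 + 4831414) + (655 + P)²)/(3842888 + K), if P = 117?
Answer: 5390430926561/34302123116630 ≈ 0.15715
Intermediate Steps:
K = -50331 (K = -½ + (342*(-882) - 339)/6 = -½ + (-301644 - 339)/6 = -½ + (⅙)*(-301983) = -½ - 100661/2 = -50331)
(1/(4213176 + 4831414) + (655 + P)²)/(3842888 + K) = (1/(4213176 + 4831414) + (655 + 117)²)/(3842888 - 50331) = (1/9044590 + 772²)/3792557 = (1/9044590 + 595984)*(1/3792557) = (5390430926561/9044590)*(1/3792557) = 5390430926561/34302123116630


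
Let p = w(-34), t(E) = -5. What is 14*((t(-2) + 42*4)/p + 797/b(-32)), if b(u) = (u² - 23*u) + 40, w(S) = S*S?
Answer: 2125781/260100 ≈ 8.1729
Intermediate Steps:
w(S) = S²
p = 1156 (p = (-34)² = 1156)
b(u) = 40 + u² - 23*u
14*((t(-2) + 42*4)/p + 797/b(-32)) = 14*((-5 + 42*4)/1156 + 797/(40 + (-32)² - 23*(-32))) = 14*((-5 + 168)*(1/1156) + 797/(40 + 1024 + 736)) = 14*(163*(1/1156) + 797/1800) = 14*(163/1156 + 797*(1/1800)) = 14*(163/1156 + 797/1800) = 14*(303683/520200) = 2125781/260100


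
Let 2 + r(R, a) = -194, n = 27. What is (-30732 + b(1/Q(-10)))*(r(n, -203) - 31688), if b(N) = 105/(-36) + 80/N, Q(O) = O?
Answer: 1005459283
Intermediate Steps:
r(R, a) = -196 (r(R, a) = -2 - 194 = -196)
b(N) = -35/12 + 80/N (b(N) = 105*(-1/36) + 80/N = -35/12 + 80/N)
(-30732 + b(1/Q(-10)))*(r(n, -203) - 31688) = (-30732 + (-35/12 + 80/(1/(-10))))*(-196 - 31688) = (-30732 + (-35/12 + 80/(-⅒)))*(-31884) = (-30732 + (-35/12 + 80*(-10)))*(-31884) = (-30732 + (-35/12 - 800))*(-31884) = (-30732 - 9635/12)*(-31884) = -378419/12*(-31884) = 1005459283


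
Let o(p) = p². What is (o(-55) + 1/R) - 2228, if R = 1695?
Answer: 1350916/1695 ≈ 797.00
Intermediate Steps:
(o(-55) + 1/R) - 2228 = ((-55)² + 1/1695) - 2228 = (3025 + 1/1695) - 2228 = 5127376/1695 - 2228 = 1350916/1695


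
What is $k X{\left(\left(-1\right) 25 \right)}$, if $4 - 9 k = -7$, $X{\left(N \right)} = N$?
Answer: $- \frac{275}{9} \approx -30.556$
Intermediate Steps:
$k = \frac{11}{9}$ ($k = \frac{4}{9} - - \frac{7}{9} = \frac{4}{9} + \frac{7}{9} = \frac{11}{9} \approx 1.2222$)
$k X{\left(\left(-1\right) 25 \right)} = \frac{11 \left(\left(-1\right) 25\right)}{9} = \frac{11}{9} \left(-25\right) = - \frac{275}{9}$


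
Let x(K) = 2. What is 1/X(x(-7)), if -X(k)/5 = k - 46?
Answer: 1/220 ≈ 0.0045455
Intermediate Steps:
X(k) = 230 - 5*k (X(k) = -5*(k - 46) = -5*(-46 + k) = 230 - 5*k)
1/X(x(-7)) = 1/(230 - 5*2) = 1/(230 - 10) = 1/220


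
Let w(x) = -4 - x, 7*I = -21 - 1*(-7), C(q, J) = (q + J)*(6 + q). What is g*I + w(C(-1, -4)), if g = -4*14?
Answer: 133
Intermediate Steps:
C(q, J) = (6 + q)*(J + q) (C(q, J) = (J + q)*(6 + q) = (6 + q)*(J + q))
g = -56
I = -2 (I = (-21 - 1*(-7))/7 = (-21 + 7)/7 = (⅐)*(-14) = -2)
g*I + w(C(-1, -4)) = -56*(-2) + (-4 - ((-1)² + 6*(-4) + 6*(-1) - 4*(-1))) = 112 + (-4 - (1 - 24 - 6 + 4)) = 112 + (-4 - 1*(-25)) = 112 + (-4 + 25) = 112 + 21 = 133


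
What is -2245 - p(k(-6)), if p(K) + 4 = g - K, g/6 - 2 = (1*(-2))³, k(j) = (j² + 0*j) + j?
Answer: -2175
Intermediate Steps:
k(j) = j + j² (k(j) = (j² + 0) + j = j² + j = j + j²)
g = -36 (g = 12 + 6*(1*(-2))³ = 12 + 6*(-2)³ = 12 + 6*(-8) = 12 - 48 = -36)
p(K) = -40 - K (p(K) = -4 + (-36 - K) = -40 - K)
-2245 - p(k(-6)) = -2245 - (-40 - (-6)*(1 - 6)) = -2245 - (-40 - (-6)*(-5)) = -2245 - (-40 - 1*30) = -2245 - (-40 - 30) = -2245 - 1*(-70) = -2245 + 70 = -2175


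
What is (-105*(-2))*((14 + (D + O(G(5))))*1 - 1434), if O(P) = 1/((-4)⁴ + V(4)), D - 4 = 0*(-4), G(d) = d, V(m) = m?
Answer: -7731339/26 ≈ -2.9736e+5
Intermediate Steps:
D = 4 (D = 4 + 0*(-4) = 4 + 0 = 4)
O(P) = 1/260 (O(P) = 1/((-4)⁴ + 4) = 1/(256 + 4) = 1/260)
(-105*(-2))*((14 + (D + O(G(5))))*1 - 1434) = (-105*(-2))*((14 + (4 + 1/260))*1 - 1434) = 210*((14 + 1041/260)*1 - 1434) = 210*((4681/260)*1 - 1434) = 210*(4681/260 - 1434) = 210*(-368159/260) = -7731339/26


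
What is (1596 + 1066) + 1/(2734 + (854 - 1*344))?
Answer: 8635529/3244 ≈ 2662.0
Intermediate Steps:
(1596 + 1066) + 1/(2734 + (854 - 1*344)) = 2662 + 1/(2734 + (854 - 344)) = 2662 + 1/(2734 + 510) = 2662 + 1/3244 = 8635529/3244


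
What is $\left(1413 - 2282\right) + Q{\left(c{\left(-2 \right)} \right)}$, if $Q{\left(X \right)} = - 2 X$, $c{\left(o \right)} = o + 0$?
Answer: $-865$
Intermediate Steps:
$c{\left(o \right)} = o$
$\left(1413 - 2282\right) + Q{\left(c{\left(-2 \right)} \right)} = \left(1413 - 2282\right) - -4 = -869 + 4 = -865$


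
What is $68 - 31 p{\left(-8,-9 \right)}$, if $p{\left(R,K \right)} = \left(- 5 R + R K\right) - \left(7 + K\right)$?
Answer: $-3466$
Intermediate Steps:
$p{\left(R,K \right)} = -7 - K - 5 R + K R$ ($p{\left(R,K \right)} = \left(- 5 R + K R\right) - \left(7 + K\right) = -7 - K - 5 R + K R$)
$68 - 31 p{\left(-8,-9 \right)} = 68 - 31 \left(-7 - -9 - -40 - -72\right) = 68 - 31 \left(-7 + 9 + 40 + 72\right) = 68 - 3534 = -3466$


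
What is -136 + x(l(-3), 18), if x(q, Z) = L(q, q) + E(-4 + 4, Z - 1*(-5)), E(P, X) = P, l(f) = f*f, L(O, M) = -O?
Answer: -145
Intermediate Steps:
l(f) = f²
x(q, Z) = -q (x(q, Z) = -q + (-4 + 4) = -q + 0 = -q)
-136 + x(l(-3), 18) = -136 - 1*(-3)² = -136 - 1*9 = -136 - 9 = -145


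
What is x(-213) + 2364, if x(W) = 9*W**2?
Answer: 410685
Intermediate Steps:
x(-213) + 2364 = 9*(-213)**2 + 2364 = 9*45369 + 2364 = 408321 + 2364 = 410685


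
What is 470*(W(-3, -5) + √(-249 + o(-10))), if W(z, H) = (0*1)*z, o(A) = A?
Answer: 470*I*√259 ≈ 7563.9*I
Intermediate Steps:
W(z, H) = 0 (W(z, H) = 0*z = 0)
470*(W(-3, -5) + √(-249 + o(-10))) = 470*(0 + √(-249 - 10)) = 470*(0 + √(-259)) = 470*(0 + I*√259) = 470*(I*√259) = 470*I*√259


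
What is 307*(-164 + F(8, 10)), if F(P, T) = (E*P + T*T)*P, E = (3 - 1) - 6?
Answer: 116660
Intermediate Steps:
E = -4 (E = 2 - 6 = -4)
F(P, T) = P*(T**2 - 4*P) (F(P, T) = (-4*P + T*T)*P = (-4*P + T**2)*P = (T**2 - 4*P)*P = P*(T**2 - 4*P))
307*(-164 + F(8, 10)) = 307*(-164 + 8*(10**2 - 4*8)) = 307*(-164 + 8*(100 - 32)) = 307*(-164 + 8*68) = 307*(-164 + 544) = 307*380 = 116660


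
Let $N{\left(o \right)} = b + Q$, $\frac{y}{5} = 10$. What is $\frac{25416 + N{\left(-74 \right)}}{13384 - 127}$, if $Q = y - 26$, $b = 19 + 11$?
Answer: $\frac{2830}{1473} \approx 1.9212$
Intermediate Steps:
$y = 50$ ($y = 5 \cdot 10 = 50$)
$b = 30$
$Q = 24$ ($Q = 50 - 26 = 24$)
$N{\left(o \right)} = 54$ ($N{\left(o \right)} = 30 + 24 = 54$)
$\frac{25416 + N{\left(-74 \right)}}{13384 - 127} = \frac{25416 + 54}{13384 - 127} = \frac{25470}{13384 - 127} = \frac{25470}{13257} = 25470 \cdot \frac{1}{13257} = \frac{2830}{1473}$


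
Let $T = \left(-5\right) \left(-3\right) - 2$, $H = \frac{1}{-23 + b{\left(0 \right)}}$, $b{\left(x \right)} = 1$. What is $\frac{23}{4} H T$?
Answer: $- \frac{299}{88} \approx -3.3977$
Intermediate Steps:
$H = - \frac{1}{22}$ ($H = \frac{1}{-23 + 1} = \frac{1}{-22} = - \frac{1}{22} \approx -0.045455$)
$T = 13$ ($T = 15 - 2 = 13$)
$\frac{23}{4} H T = \frac{23}{4} \left(- \frac{1}{22}\right) 13 = \left(- \frac{23}{88}\right) 13 = - \frac{299}{88}$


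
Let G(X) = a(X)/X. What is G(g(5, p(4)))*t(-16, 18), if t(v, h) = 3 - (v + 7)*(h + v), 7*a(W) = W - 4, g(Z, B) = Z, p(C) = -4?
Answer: ⅗ ≈ 0.60000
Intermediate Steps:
a(W) = -4/7 + W/7 (a(W) = (W - 4)/7 = (-4 + W)/7 = -4/7 + W/7)
t(v, h) = 3 - (7 + v)*(h + v)
G(X) = (-4/7 + X/7)/X
G(g(5, p(4)))*t(-16, 18) = ((⅐)*(-4 + 5)/5)*(3 - 1*(-16)² - 7*18 - 7*(-16) - 1*18*(-16)) = ((⅐)*(⅕)*1)*(3 - 1*256 - 126 + 112 + 288) = (3 - 256 - 126 + 112 + 288)/35 = (1/35)*21 = ⅗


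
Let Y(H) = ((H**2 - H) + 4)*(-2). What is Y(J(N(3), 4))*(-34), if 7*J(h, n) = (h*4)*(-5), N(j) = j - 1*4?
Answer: 31008/49 ≈ 632.82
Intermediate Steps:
N(j) = -4 + j (N(j) = j - 4 = -4 + j)
J(h, n) = -20*h/7 (J(h, n) = ((h*4)*(-5))/7 = ((4*h)*(-5))/7 = (-20*h)/7 = -20*h/7)
Y(H) = -8 - 2*H**2 + 2*H (Y(H) = (4 + H**2 - H)*(-2) = -8 - 2*H**2 + 2*H)
Y(J(N(3), 4))*(-34) = (-8 - 2*400*(-4 + 3)**2/49 + 2*(-20*(-4 + 3)/7))*(-34) = (-8 - 2*(-20/7*(-1))**2 + 2*(-20/7*(-1)))*(-34) = (-8 - 2*(20/7)**2 + 2*(20/7))*(-34) = (-8 - 2*400/49 + 40/7)*(-34) = (-8 - 800/49 + 40/7)*(-34) = -912/49*(-34) = 31008/49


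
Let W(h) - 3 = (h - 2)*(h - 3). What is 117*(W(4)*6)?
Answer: 3510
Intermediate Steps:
W(h) = 3 + (-3 + h)*(-2 + h) (W(h) = 3 + (h - 2)*(h - 3) = 3 + (-2 + h)*(-3 + h) = 3 + (-3 + h)*(-2 + h))
117*(W(4)*6) = 117*((9 + 4² - 5*4)*6) = 117*((9 + 16 - 20)*6) = 117*(5*6) = 117*30 = 3510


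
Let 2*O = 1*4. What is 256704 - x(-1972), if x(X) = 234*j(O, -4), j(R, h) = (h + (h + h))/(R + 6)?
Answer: 257055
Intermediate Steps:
O = 2 (O = (1*4)/2 = (½)*4 = 2)
j(R, h) = 3*h/(6 + R) (j(R, h) = (h + 2*h)/(6 + R) = (3*h)/(6 + R) = 3*h/(6 + R))
x(X) = -351 (x(X) = 234*(3*(-4)/(6 + 2)) = 234*(3*(-4)/8) = 234*(3*(-4)*(⅛)) = 234*(-3/2) = -351)
256704 - x(-1972) = 256704 - 1*(-351) = 256704 + 351 = 257055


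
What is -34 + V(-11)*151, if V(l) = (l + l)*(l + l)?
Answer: 73050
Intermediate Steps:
V(l) = 4*l² (V(l) = (2*l)*(2*l) = 4*l²)
-34 + V(-11)*151 = -34 + (4*(-11)²)*151 = -34 + (4*121)*151 = -34 + 484*151 = -34 + 73084 = 73050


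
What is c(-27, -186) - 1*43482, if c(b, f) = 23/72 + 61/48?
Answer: -6261179/144 ≈ -43480.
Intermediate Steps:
c(b, f) = 229/144 (c(b, f) = 23*(1/72) + 61*(1/48) = 23/72 + 61/48 = 229/144)
c(-27, -186) - 1*43482 = 229/144 - 1*43482 = 229/144 - 43482 = -6261179/144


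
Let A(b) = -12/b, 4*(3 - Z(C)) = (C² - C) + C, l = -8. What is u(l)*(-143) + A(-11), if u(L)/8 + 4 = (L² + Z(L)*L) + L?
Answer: -1963092/11 ≈ -1.7846e+5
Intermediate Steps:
Z(C) = 3 - C²/4 (Z(C) = 3 - ((C² - C) + C)/4 = 3 - C²/4)
u(L) = -32 + 8*L + 8*L² + 8*L*(3 - L²/4) (u(L) = -32 + 8*((L² + (3 - L²/4)*L) + L) = -32 + 8*((L² + L*(3 - L²/4)) + L) = -32 + 8*(L + L² + L*(3 - L²/4)) = -32 + (8*L + 8*L² + 8*L*(3 - L²/4)) = -32 + 8*L + 8*L² + 8*L*(3 - L²/4))
u(l)*(-143) + A(-11) = (-32 - 2*(-8)³ + 8*(-8)² + 32*(-8))*(-143) - 12/(-11) = (-32 - 2*(-512) + 8*64 - 256)*(-143) - 12*(-1/11) = (-32 + 1024 + 512 - 256)*(-143) + 12/11 = 1248*(-143) + 12/11 = -178464 + 12/11 = -1963092/11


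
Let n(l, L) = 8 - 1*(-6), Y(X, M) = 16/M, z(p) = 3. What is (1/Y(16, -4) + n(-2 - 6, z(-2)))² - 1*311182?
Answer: -4975887/16 ≈ -3.1099e+5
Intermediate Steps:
n(l, L) = 14 (n(l, L) = 8 + 6 = 14)
(1/Y(16, -4) + n(-2 - 6, z(-2)))² - 1*311182 = (1/(16/(-4)) + 14)² - 1*311182 = (1/(16*(-¼)) + 14)² - 311182 = (1/(-4) + 14)² - 311182 = (-¼ + 14)² - 311182 = (55/4)² - 311182 = 3025/16 - 311182 = -4975887/16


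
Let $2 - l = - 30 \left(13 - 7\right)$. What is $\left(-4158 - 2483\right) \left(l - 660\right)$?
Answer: $3174398$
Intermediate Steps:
$l = 182$ ($l = 2 - - 30 \left(13 - 7\right) = 2 - \left(-30\right) 6 = 2 - -180 = 2 + 180 = 182$)
$\left(-4158 - 2483\right) \left(l - 660\right) = \left(-4158 - 2483\right) \left(182 - 660\right) = \left(-6641\right) \left(-478\right) = 3174398$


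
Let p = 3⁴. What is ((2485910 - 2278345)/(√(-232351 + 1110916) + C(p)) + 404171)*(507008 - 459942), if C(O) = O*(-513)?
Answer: 5471413658277560569/287628874 - 4884627145*√878565/862886622 ≈ 1.9022e+10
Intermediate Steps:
p = 81
C(O) = -513*O
((2485910 - 2278345)/(√(-232351 + 1110916) + C(p)) + 404171)*(507008 - 459942) = ((2485910 - 2278345)/(√(-232351 + 1110916) - 513*81) + 404171)*(507008 - 459942) = (207565/(√878565 - 41553) + 404171)*47066 = (207565/(-41553 + √878565) + 404171)*47066 = (404171 + 207565/(-41553 + √878565))*47066 = 19022712286 + 9769254290/(-41553 + √878565)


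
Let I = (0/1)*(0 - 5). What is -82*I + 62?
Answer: 62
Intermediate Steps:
I = 0 (I = (0*1)*(-5) = 0*(-5) = 0)
-82*I + 62 = -82*0 + 62 = 0 + 62 = 62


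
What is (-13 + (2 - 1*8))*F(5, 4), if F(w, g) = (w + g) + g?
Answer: -247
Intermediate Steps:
F(w, g) = w + 2*g (F(w, g) = (g + w) + g = w + 2*g)
(-13 + (2 - 1*8))*F(5, 4) = (-13 + (2 - 1*8))*(5 + 2*4) = (-13 + (2 - 8))*(5 + 8) = (-13 - 6)*13 = -19*13 = -247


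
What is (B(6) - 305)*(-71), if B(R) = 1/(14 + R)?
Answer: 433029/20 ≈ 21651.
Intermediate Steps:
(B(6) - 305)*(-71) = (1/(14 + 6) - 305)*(-71) = (1/20 - 305)*(-71) = -6099/20*(-71) = 433029/20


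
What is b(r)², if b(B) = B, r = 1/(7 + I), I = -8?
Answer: 1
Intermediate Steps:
r = -1 (r = 1/(7 - 8) = 1/(-1) = -1)
b(r)² = (-1)² = 1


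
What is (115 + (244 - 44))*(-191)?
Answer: -60165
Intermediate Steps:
(115 + (244 - 44))*(-191) = (115 + 200)*(-191) = 315*(-191) = -60165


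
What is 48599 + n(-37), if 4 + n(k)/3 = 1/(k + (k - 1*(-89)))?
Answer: 242936/5 ≈ 48587.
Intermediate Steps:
n(k) = -12 + 3/(89 + 2*k) (n(k) = -12 + 3/(k + (k - 1*(-89))) = -12 + 3/(k + (k + 89)) = -12 + 3/(k + (89 + k)) = -12 + 3/(89 + 2*k))
48599 + n(-37) = 48599 + 3*(-355 - 8*(-37))/(89 + 2*(-37)) = 48599 + 3*(-355 + 296)/(89 - 74) = 48599 + 3*(-59)/15 = 48599 + 3*(1/15)*(-59) = 48599 - 59/5 = 242936/5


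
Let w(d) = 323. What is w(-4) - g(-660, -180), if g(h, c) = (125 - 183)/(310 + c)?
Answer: 21024/65 ≈ 323.45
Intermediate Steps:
g(h, c) = -58/(310 + c)
w(-4) - g(-660, -180) = 323 - (-58)/(310 - 180) = 323 - (-58)/130 = 323 - 1*(-29/65) = 323 + 29/65 = 21024/65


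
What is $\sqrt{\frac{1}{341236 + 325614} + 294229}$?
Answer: $\frac{\sqrt{5233615079156774}}{133370} \approx 542.43$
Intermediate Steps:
$\sqrt{\frac{1}{341236 + 325614} + 294229} = \sqrt{\frac{1}{666850} + 294229} = \sqrt{\frac{196206608651}{666850}} = \frac{\sqrt{5233615079156774}}{133370}$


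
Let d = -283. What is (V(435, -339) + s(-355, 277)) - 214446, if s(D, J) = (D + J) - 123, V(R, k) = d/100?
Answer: -21464983/100 ≈ -2.1465e+5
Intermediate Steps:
V(R, k) = -283/100
s(D, J) = -123 + D + J
(V(435, -339) + s(-355, 277)) - 214446 = (-283/100 + (-123 - 355 + 277)) - 214446 = (-283/100 - 201) - 214446 = -20383/100 - 214446 = -21464983/100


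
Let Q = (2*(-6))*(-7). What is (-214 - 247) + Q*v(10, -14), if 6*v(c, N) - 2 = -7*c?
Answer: -1413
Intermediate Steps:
v(c, N) = ⅓ - 7*c/6 (v(c, N) = ⅓ + (-7*c)/6 = ⅓ - 7*c/6)
Q = 84 (Q = -12*(-7) = 84)
(-214 - 247) + Q*v(10, -14) = (-214 - 247) + 84*(⅓ - 7/6*10) = -461 + 84*(⅓ - 35/3) = -461 + 84*(-34/3) = -461 - 952 = -1413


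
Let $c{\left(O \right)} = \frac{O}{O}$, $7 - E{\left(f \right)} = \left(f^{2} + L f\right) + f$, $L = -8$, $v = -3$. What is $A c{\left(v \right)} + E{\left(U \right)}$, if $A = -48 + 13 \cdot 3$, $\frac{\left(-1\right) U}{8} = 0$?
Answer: $-2$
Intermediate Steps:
$U = 0$ ($U = \left(-8\right) 0 = 0$)
$E{\left(f \right)} = 7 - f^{2} + 7 f$ ($E{\left(f \right)} = 7 - \left(\left(f^{2} - 8 f\right) + f\right) = 7 - \left(f^{2} - 7 f\right) = 7 - f^{2} + 7 f$)
$c{\left(O \right)} = 1$
$A = -9$ ($A = -48 + 39 = -9$)
$A c{\left(v \right)} + E{\left(U \right)} = \left(-9\right) 1 + \left(7 - 0^{2} + 7 \cdot 0\right) = -9 + \left(7 - 0 + 0\right) = -9 + \left(7 + 0 + 0\right) = -9 + 7 = -2$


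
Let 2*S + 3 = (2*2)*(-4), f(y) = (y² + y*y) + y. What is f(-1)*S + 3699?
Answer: 7379/2 ≈ 3689.5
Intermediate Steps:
f(y) = y + 2*y² (f(y) = (y² + y²) + y = 2*y² + y = y + 2*y²)
S = -19/2 (S = -3/2 + ((2*2)*(-4))/2 = -3/2 + (4*(-4))/2 = -3/2 + (½)*(-16) = -3/2 - 8 = -19/2 ≈ -9.5000)
f(-1)*S + 3699 = -(1 + 2*(-1))*(-19/2) + 3699 = -(1 - 2)*(-19/2) + 3699 = -1*(-1)*(-19/2) + 3699 = 1*(-19/2) + 3699 = -19/2 + 3699 = 7379/2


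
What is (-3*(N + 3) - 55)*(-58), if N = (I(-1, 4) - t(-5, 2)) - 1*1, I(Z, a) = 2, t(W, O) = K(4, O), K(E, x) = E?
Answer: 3190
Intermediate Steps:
t(W, O) = 4
N = -3 (N = (2 - 1*4) - 1*1 = (2 - 4) - 1 = -2 - 1 = -3)
(-3*(N + 3) - 55)*(-58) = (-3*(-3 + 3) - 55)*(-58) = (-3*0 - 55)*(-58) = (0 - 55)*(-58) = -55*(-58) = 3190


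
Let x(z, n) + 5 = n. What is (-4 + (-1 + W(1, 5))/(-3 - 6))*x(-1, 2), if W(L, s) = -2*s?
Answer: 25/3 ≈ 8.3333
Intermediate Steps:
x(z, n) = -5 + n
(-4 + (-1 + W(1, 5))/(-3 - 6))*x(-1, 2) = (-4 + (-1 - 2*5)/(-3 - 6))*(-5 + 2) = (-4 + (-1 - 10)/(-9))*(-3) = (-4 - 11*(-⅑))*(-3) = (-4 + 11/9)*(-3) = -25/9*(-3) = 25/3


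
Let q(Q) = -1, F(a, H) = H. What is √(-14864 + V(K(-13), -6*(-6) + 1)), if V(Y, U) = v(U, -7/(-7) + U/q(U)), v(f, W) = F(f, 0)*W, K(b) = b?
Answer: 4*I*√929 ≈ 121.92*I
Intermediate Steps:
v(f, W) = 0 (v(f, W) = 0*W = 0)
V(Y, U) = 0
√(-14864 + V(K(-13), -6*(-6) + 1)) = √(-14864 + 0) = √(-14864) = 4*I*√929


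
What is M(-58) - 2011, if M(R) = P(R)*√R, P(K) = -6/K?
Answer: -2011 + 3*I*√58/29 ≈ -2011.0 + 0.78784*I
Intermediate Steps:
M(R) = -6/√R (M(R) = (-6/R)*√R = -6/√R)
M(-58) - 2011 = -(-3)*I*√58/29 - 2011 = 3*I*√58/29 - 2011 = -2011 + 3*I*√58/29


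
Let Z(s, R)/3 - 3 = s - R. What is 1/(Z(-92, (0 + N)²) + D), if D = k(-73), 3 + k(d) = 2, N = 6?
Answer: -1/376 ≈ -0.0026596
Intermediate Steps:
k(d) = -1 (k(d) = -3 + 2 = -1)
Z(s, R) = 9 - 3*R + 3*s (Z(s, R) = 9 + 3*(s - R) = 9 + (-3*R + 3*s) = 9 - 3*R + 3*s)
D = -1
1/(Z(-92, (0 + N)²) + D) = 1/((9 - 3*(0 + 6)² + 3*(-92)) - 1) = 1/((9 - 3*6² - 276) - 1) = 1/((9 - 3*36 - 276) - 1) = 1/((9 - 108 - 276) - 1) = 1/(-375 - 1) = 1/(-376) = -1/376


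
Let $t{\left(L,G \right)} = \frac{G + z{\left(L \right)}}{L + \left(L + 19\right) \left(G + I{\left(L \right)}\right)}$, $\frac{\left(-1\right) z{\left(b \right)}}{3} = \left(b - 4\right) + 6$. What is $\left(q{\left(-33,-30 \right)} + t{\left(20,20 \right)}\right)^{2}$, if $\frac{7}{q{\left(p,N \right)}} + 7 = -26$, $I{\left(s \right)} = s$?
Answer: $\frac{39551521}{679644900} \approx 0.058194$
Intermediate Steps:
$z{\left(b \right)} = -6 - 3 b$ ($z{\left(b \right)} = - 3 \left(\left(b - 4\right) + 6\right) = - 3 \left(\left(-4 + b\right) + 6\right) = - 3 \left(2 + b\right) = -6 - 3 b$)
$q{\left(p,N \right)} = - \frac{7}{33}$ ($q{\left(p,N \right)} = \frac{7}{-7 - 26} = \frac{7}{-33} = 7 \left(- \frac{1}{33}\right) = - \frac{7}{33}$)
$t{\left(L,G \right)} = \frac{-6 + G - 3 L}{L + \left(19 + L\right) \left(G + L\right)}$ ($t{\left(L,G \right)} = \frac{G - \left(6 + 3 L\right)}{L + \left(L + 19\right) \left(G + L\right)} = \frac{-6 + G - 3 L}{L + \left(19 + L\right) \left(G + L\right)}$)
$\left(q{\left(-33,-30 \right)} + t{\left(20,20 \right)}\right)^{2} = \left(- \frac{7}{33} + \frac{-6 + 20 - 60}{20^{2} + 19 \cdot 20 + 20 \cdot 20 + 20 \cdot 20}\right)^{2} = \left(- \frac{7}{33} + \frac{-6 + 20 - 60}{400 + 380 + 400 + 400}\right)^{2} = \left(- \frac{7}{33} + \frac{1}{1580} \left(-46\right)\right)^{2} = \left(- \frac{7}{33} - \frac{23}{790}\right)^{2} = \left(- \frac{6289}{26070}\right)^{2} = \frac{39551521}{679644900}$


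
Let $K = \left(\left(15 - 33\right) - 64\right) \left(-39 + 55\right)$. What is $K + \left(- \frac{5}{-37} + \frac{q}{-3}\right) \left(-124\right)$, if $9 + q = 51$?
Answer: $\frac{15068}{37} \approx 407.24$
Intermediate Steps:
$q = 42$ ($q = -9 + 51 = 42$)
$K = -1312$ ($K = \left(\left(15 - 33\right) - 64\right) 16 = \left(-18 - 64\right) 16 = \left(-82\right) 16 = -1312$)
$K + \left(- \frac{5}{-37} + \frac{q}{-3}\right) \left(-124\right) = -1312 + \left(- \frac{5}{-37} + \frac{42}{-3}\right) \left(-124\right) = -1312 + \left(\left(-5\right) \left(- \frac{1}{37}\right) + 42 \left(- \frac{1}{3}\right)\right) \left(-124\right) = -1312 + \left(\frac{5}{37} - 14\right) \left(-124\right) = -1312 - - \frac{63612}{37} = -1312 + \frac{63612}{37} = \frac{15068}{37}$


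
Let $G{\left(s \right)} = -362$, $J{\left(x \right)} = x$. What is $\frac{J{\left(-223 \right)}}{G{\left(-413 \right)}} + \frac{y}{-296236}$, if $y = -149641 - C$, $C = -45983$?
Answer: $\frac{12948103}{13404679} \approx 0.96594$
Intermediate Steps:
$y = -103658$ ($y = -149641 - -45983 = -149641 + 45983 = -103658$)
$\frac{J{\left(-223 \right)}}{G{\left(-413 \right)}} + \frac{y}{-296236} = - \frac{223}{-362} - \frac{103658}{-296236} = \left(-223\right) \left(- \frac{1}{362}\right) - - \frac{51829}{148118} = \frac{223}{362} + \frac{51829}{148118} = \frac{12948103}{13404679}$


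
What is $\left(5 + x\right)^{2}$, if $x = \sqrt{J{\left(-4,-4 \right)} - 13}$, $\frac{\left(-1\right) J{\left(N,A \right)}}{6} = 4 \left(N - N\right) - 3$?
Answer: $\left(5 + \sqrt{5}\right)^{2} \approx 52.361$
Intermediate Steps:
$J{\left(N,A \right)} = 18$ ($J{\left(N,A \right)} = - 6 \left(4 \left(N - N\right) - 3\right) = - 6 \left(4 \cdot 0 - 3\right) = - 6 \left(0 - 3\right) = \left(-6\right) \left(-3\right) = 18$)
$x = \sqrt{5}$ ($x = \sqrt{18 - 13} = \sqrt{5} \approx 2.2361$)
$\left(5 + x\right)^{2} = \left(5 + \sqrt{5}\right)^{2}$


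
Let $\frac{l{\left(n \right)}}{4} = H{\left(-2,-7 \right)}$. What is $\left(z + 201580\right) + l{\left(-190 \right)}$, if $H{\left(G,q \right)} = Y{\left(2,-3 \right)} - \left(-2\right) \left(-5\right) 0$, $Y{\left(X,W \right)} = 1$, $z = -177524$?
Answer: $24060$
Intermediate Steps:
$H{\left(G,q \right)} = 1$ ($H{\left(G,q \right)} = 1 - \left(-2\right) \left(-5\right) 0 = 1 - 10 \cdot 0 = 1 - 0 = 1 + 0 = 1$)
$l{\left(n \right)} = 4$ ($l{\left(n \right)} = 4 \cdot 1 = 4$)
$\left(z + 201580\right) + l{\left(-190 \right)} = \left(-177524 + 201580\right) + 4 = 24056 + 4 = 24060$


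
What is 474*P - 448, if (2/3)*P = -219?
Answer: -156157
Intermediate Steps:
P = -657/2 (P = (3/2)*(-219) = -657/2 ≈ -328.50)
474*P - 448 = 474*(-657/2) - 448 = -155709 - 448 = -156157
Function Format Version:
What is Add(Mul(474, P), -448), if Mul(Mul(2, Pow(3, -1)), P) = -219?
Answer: -156157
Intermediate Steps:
P = Rational(-657, 2) (P = Mul(Rational(3, 2), -219) = Rational(-657, 2) ≈ -328.50)
Add(Mul(474, P), -448) = Add(Mul(474, Rational(-657, 2)), -448) = Add(-155709, -448) = -156157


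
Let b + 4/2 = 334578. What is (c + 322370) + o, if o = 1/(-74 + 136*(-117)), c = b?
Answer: 10501938755/15986 ≈ 6.5695e+5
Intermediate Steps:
b = 334576 (b = -2 + 334578 = 334576)
c = 334576
o = -1/15986 (o = 1/(-74 - 15912) = 1/(-15986) = -1/15986 ≈ -6.2555e-5)
(c + 322370) + o = (334576 + 322370) - 1/15986 = 656946 - 1/15986 = 10501938755/15986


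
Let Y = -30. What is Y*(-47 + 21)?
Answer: 780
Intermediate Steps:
Y*(-47 + 21) = -30*(-47 + 21) = -30*(-26) = 780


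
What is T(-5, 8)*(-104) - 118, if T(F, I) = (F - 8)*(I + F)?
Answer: 3938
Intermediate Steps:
T(F, I) = (-8 + F)*(F + I)
T(-5, 8)*(-104) - 118 = ((-5)² - 8*(-5) - 8*8 - 5*8)*(-104) - 118 = (25 + 40 - 64 - 40)*(-104) - 118 = -39*(-104) - 118 = 4056 - 118 = 3938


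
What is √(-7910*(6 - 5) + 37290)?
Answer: 2*√7345 ≈ 171.41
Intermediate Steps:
√(-7910*(6 - 5) + 37290) = √(-7910*1 + 37290) = √(-7910 + 37290) = √29380 = 2*√7345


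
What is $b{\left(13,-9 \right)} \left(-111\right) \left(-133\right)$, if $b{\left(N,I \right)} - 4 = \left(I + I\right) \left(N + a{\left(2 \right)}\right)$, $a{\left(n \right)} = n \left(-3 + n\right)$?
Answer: $-2864022$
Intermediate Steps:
$b{\left(N,I \right)} = 4 + 2 I \left(-2 + N\right)$ ($b{\left(N,I \right)} = 4 + \left(I + I\right) \left(N + 2 \left(-3 + 2\right)\right) = 4 + 2 I \left(N + 2 \left(-1\right)\right) = 4 + 2 I \left(N - 2\right) = 4 + 2 I \left(-2 + N\right)$)
$b{\left(13,-9 \right)} \left(-111\right) \left(-133\right) = \left(4 - -36 + 2 \left(-9\right) 13\right) \left(-111\right) \left(-133\right) = \left(4 + 36 - 234\right) \left(-111\right) \left(-133\right) = \left(-194\right) \left(-111\right) \left(-133\right) = 21534 \left(-133\right) = -2864022$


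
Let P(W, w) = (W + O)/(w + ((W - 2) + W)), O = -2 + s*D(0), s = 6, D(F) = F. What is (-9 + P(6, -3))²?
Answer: 3481/49 ≈ 71.041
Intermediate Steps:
O = -2 (O = -2 + 6*0 = -2 + 0 = -2)
P(W, w) = (-2 + W)/(-2 + w + 2*W) (P(W, w) = (W - 2)/(w + ((W - 2) + W)) = (-2 + W)/(w + ((-2 + W) + W)) = (-2 + W)/(w + (-2 + 2*W)) = (-2 + W)/(-2 + w + 2*W))
(-9 + P(6, -3))² = (-9 + (-2 + 6)/(-2 - 3 + 2*6))² = (-9 + 4/(-2 - 3 + 12))² = (-9 + 4/7)² = (-59/7)² = 3481/49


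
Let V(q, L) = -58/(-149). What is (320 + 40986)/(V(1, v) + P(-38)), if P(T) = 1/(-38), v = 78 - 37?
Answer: 233874572/2055 ≈ 1.1381e+5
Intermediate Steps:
v = 41
V(q, L) = 58/149 (V(q, L) = -58*(-1/149) = 58/149)
P(T) = -1/38
(320 + 40986)/(V(1, v) + P(-38)) = (320 + 40986)/(58/149 - 1/38) = 41306/(2055/5662) = 41306*(5662/2055) = 233874572/2055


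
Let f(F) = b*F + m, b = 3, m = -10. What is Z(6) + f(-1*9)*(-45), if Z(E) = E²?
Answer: 1701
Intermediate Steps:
f(F) = -10 + 3*F (f(F) = 3*F - 10 = -10 + 3*F)
Z(6) + f(-1*9)*(-45) = 6² + (-10 + 3*(-1*9))*(-45) = 36 + (-10 + 3*(-9))*(-45) = 36 + (-10 - 27)*(-45) = 36 - 37*(-45) = 36 + 1665 = 1701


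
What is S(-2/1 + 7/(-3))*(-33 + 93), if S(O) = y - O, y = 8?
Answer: 740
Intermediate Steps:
S(O) = 8 - O
S(-2/1 + 7/(-3))*(-33 + 93) = (8 - (-2/1 + 7/(-3)))*(-33 + 93) = (8 - (-2*1 + 7*(-1/3)))*60 = (8 - (-2 - 7/3))*60 = (8 - 1*(-13/3))*60 = (8 + 13/3)*60 = (37/3)*60 = 740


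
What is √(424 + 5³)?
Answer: 3*√61 ≈ 23.431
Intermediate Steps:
√(424 + 5³) = √(424 + 125) = √549 = 3*√61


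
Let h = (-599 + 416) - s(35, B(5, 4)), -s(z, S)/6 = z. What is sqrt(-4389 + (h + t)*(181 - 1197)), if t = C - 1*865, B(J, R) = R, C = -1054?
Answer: sqrt(1917883) ≈ 1384.9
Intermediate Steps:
s(z, S) = -6*z
t = -1919 (t = -1054 - 1*865 = -1054 - 865 = -1919)
h = 27 (h = (-599 + 416) - (-6)*35 = -183 - 1*(-210) = -183 + 210 = 27)
sqrt(-4389 + (h + t)*(181 - 1197)) = sqrt(-4389 + (27 - 1919)*(181 - 1197)) = sqrt(-4389 - 1892*(-1016)) = sqrt(-4389 + 1922272) = sqrt(1917883)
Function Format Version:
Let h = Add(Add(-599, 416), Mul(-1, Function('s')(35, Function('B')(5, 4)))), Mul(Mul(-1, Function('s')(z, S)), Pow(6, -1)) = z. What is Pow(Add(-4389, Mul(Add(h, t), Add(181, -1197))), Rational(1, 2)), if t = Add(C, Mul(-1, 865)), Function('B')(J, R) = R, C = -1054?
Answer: Pow(1917883, Rational(1, 2)) ≈ 1384.9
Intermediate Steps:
Function('s')(z, S) = Mul(-6, z)
t = -1919 (t = Add(-1054, Mul(-1, 865)) = Add(-1054, -865) = -1919)
h = 27 (h = Add(Add(-599, 416), Mul(-1, Mul(-6, 35))) = Add(-183, Mul(-1, -210)) = Add(-183, 210) = 27)
Pow(Add(-4389, Mul(Add(h, t), Add(181, -1197))), Rational(1, 2)) = Pow(Add(-4389, Mul(Add(27, -1919), Add(181, -1197))), Rational(1, 2)) = Pow(Add(-4389, Mul(-1892, -1016)), Rational(1, 2)) = Pow(Add(-4389, 1922272), Rational(1, 2)) = Pow(1917883, Rational(1, 2))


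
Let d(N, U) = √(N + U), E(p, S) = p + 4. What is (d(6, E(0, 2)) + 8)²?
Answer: (8 + √10)² ≈ 124.60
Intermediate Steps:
E(p, S) = 4 + p
(d(6, E(0, 2)) + 8)² = (√(6 + (4 + 0)) + 8)² = (√(6 + 4) + 8)² = (√10 + 8)² = (8 + √10)²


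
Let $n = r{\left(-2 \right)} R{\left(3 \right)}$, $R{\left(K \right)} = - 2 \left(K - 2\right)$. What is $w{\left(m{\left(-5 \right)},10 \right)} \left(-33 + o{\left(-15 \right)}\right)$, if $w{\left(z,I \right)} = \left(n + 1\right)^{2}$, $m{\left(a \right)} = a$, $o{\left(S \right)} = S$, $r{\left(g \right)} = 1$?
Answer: $-48$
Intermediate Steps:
$R{\left(K \right)} = 4 - 2 K$ ($R{\left(K \right)} = - 2 \left(-2 + K\right) = 4 - 2 K$)
$n = -2$ ($n = 1 \left(4 - 6\right) = 1 \left(-2\right) = -2$)
$w{\left(z,I \right)} = 1$ ($w{\left(z,I \right)} = \left(-2 + 1\right)^{2} = \left(-1\right)^{2} = 1$)
$w{\left(m{\left(-5 \right)},10 \right)} \left(-33 + o{\left(-15 \right)}\right) = 1 \left(-33 - 15\right) = 1 \left(-48\right) = -48$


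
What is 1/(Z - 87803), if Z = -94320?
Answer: -1/182123 ≈ -5.4908e-6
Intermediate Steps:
1/(Z - 87803) = 1/(-94320 - 87803) = 1/(-182123) = -1/182123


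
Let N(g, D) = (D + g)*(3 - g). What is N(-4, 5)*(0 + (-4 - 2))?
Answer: -42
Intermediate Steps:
N(g, D) = (3 - g)*(D + g)
N(-4, 5)*(0 + (-4 - 2)) = (-1*(-4)² + 3*5 + 3*(-4) - 1*5*(-4))*(0 + (-4 - 2)) = (-1*16 + 15 - 12 + 20)*(0 - 6) = (-16 + 15 - 12 + 20)*(-6) = 7*(-6) = -42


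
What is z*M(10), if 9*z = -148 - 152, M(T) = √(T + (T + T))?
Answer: -100*√30/3 ≈ -182.57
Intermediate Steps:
M(T) = √3*√T (M(T) = √(T + 2*T) = √(3*T) = √3*√T)
z = -100/3 (z = (-148 - 152)/9 = (⅑)*(-300) = -100/3 ≈ -33.333)
z*M(10) = -100*√3*√10/3 = -100*√30/3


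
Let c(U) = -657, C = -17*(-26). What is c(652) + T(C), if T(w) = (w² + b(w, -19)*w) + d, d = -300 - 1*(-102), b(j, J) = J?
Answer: 186111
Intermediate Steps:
C = 442
d = -198 (d = -300 + 102 = -198)
T(w) = -198 + w² - 19*w (T(w) = (w² - 19*w) - 198 = -198 + w² - 19*w)
c(652) + T(C) = -657 + (-198 + 442² - 19*442) = -657 + (-198 + 195364 - 8398) = -657 + 186768 = 186111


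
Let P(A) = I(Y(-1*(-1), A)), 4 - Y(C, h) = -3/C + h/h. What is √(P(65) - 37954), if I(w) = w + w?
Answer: I*√37942 ≈ 194.79*I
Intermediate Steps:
Y(C, h) = 3 + 3/C (Y(C, h) = 4 - (-3/C + h/h) = 4 - (-3/C + 1) = 4 - (1 - 3/C) = 4 + (-1 + 3/C) = 3 + 3/C)
I(w) = 2*w
P(A) = 12 (P(A) = 2*(3 + 3/((-1*(-1)))) = 2*(3 + 3/1) = 2*(3 + 3*1) = 2*(3 + 3) = 2*6 = 12)
√(P(65) - 37954) = √(12 - 37954) = √(-37942) = I*√37942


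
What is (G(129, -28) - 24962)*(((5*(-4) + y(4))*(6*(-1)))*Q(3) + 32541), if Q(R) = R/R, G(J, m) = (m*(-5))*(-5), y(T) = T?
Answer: -837530694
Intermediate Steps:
G(J, m) = 25*m (G(J, m) = -5*m*(-5) = 25*m)
Q(R) = 1
(G(129, -28) - 24962)*(((5*(-4) + y(4))*(6*(-1)))*Q(3) + 32541) = (25*(-28) - 24962)*(((5*(-4) + 4)*(6*(-1)))*1 + 32541) = (-700 - 24962)*(((-20 + 4)*(-6))*1 + 32541) = -25662*(-16*(-6)*1 + 32541) = -25662*(96*1 + 32541) = -25662*(96 + 32541) = -25662*32637 = -837530694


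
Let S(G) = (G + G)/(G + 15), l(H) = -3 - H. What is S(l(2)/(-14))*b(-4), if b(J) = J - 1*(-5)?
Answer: 2/43 ≈ 0.046512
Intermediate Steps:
S(G) = 2*G/(15 + G) (S(G) = (2*G)/(15 + G) = 2*G/(15 + G))
b(J) = 5 + J (b(J) = J + 5 = 5 + J)
S(l(2)/(-14))*b(-4) = (2*((-3 - 1*2)/(-14))/(15 + (-3 - 1*2)/(-14)))*(5 - 4) = (2*((-3 - 2)*(-1/14))/(15 + (-3 - 2)*(-1/14)))*1 = (2*(-5*(-1/14))/(15 - 5*(-1/14)))*1 = (2*(5/14)/(15 + 5/14))*1 = (2*(5/14)/(215/14))*1 = (2*(5/14)*(14/215))*1 = (2/43)*1 = 2/43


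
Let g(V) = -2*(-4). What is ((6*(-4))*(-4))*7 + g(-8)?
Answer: 680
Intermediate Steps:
g(V) = 8
((6*(-4))*(-4))*7 + g(-8) = ((6*(-4))*(-4))*7 + 8 = -24*(-4)*7 + 8 = 96*7 + 8 = 672 + 8 = 680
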